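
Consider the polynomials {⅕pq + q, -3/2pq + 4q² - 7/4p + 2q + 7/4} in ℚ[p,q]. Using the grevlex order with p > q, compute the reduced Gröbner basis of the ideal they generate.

f_1 = ⅕pq + q, LT = pq.
f_2 = -3/2pq + 4q² - 7/4p + 2q + 7/4, LT = pq.

S(f_1,f_2): lcm = pq. S = 8/3q² - 7/6p + 19/3q + 7/6.
  reduce S modulo (f_1, f_2):
  remainder 8/3q² - 7/6p + 19/3q + 7/6 ≠ 0; add g_3 = 8/3q² - 7/6p + 19/3q + 7/6 to the basis.

S(f_1,g_3): lcm = pq². S = 7/16p² - 19/8pq + 5q² - 7/16p.
  reduce S modulo (f_1, f_2, g_3):
  remainder 7/16p² + 7/4p - 35/16 ≠ 0; add g_4 = 7/16p² + 7/4p - 35/16 to the basis.

The other S-polynomials (S(f_2,g_3), S(f_1,g_4), S(f_2,g_4), S(g_3,g_4)) all reduce to 0 modulo the current basis, so we have a Gröbner basis.
Inter-reduce: drop elements whose leading term is divisible by another's, tail-reduce, and make monic.

G = {p² + 4p - 5, pq + 5q, q² - 7/16p + 19/8q + 7/16}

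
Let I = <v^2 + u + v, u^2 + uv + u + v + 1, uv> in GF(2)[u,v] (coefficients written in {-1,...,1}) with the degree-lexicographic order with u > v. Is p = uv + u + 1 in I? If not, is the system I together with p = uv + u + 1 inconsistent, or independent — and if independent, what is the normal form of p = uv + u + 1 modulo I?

Adjoining uv + u + 1 makes the ideal the whole ring: the system is inconsistent.

First compute the reduced Gröbner basis of I by Buchberger's algorithm.
f_1 = v^2 + u + v, LT = v^2.
f_2 = u^2 + uv + u + v + 1, LT = u^2.
f_3 = uv, LT = uv.

S(f_1,f_3): lcm = uv^2. S = u^2 + uv.
  leading term u^2: subtract (1)·f_2 from u^2 + uv → u + v + 1
  leading term u: no divisor's leading term divides it; move u to the remainder.
  leading term v: no divisor's leading term divides it; move v to the remainder.
  leading term 1: no divisor's leading term divides it; move 1 to the remainder.
  remainder u + v + 1 ≠ 0; add h_4 = u + v + 1 to the basis.

S(f_2,f_3): lcm = u^2v. S = uv^2 + uv + v^2 + v.
  leading term uv^2: subtract (u)·f_1 from uv^2 + uv + v^2 + v → u^2 + v^2 + v
  leading term u^2: subtract (1)·f_2 from u^2 + v^2 + v → uv + v^2 + u + 1
  leading term uv: subtract (1)·f_3 from uv + v^2 + u + 1 → v^2 + u + 1
  leading term v^2: subtract (1)·f_1 from v^2 + u + 1 → v + 1
  leading term v: no divisor's leading term divides it; move v to the remainder.
  leading term 1: no divisor's leading term divides it; move 1 to the remainder.
  remainder v + 1 ≠ 0; add h_5 = v + 1 to the basis.

The other S-polynomials (S(f_1,f_2), S(f_1,h_4), S(f_2,h_4), S(f_3,h_4), S(f_1,h_5), S(f_2,h_5), S(f_3,h_5), S(h_4,h_5)) all reduce to 0 modulo the current basis, so we have a Gröbner basis.
Inter-reduce: drop elements whose leading term is divisible by another's, tail-reduce, and make monic.
Reduced Gröbner basis: {u, v + 1}.
Label its elements g_1 = u, g_2 = v + 1.

Reduce p = uv + u + 1 modulo G:
  leading term uv: subtract (v)·g_1 from uv + u + 1 → u + 1
  leading term u: subtract (1)·g_1 from u + 1 → 1
  leading term 1: no divisor's leading term divides it; move 1 to the remainder.
  normal form = 1.
The normal form is nonzero, so p ∉ I. Since p minus its normal form lies in I, I + (p) = I + (r) where r = 1; decide whether this ideal is the whole ring.
Here r = 1 is a nonzero constant, hence a unit: 1 ∈ I + (p), the Gröbner basis of I + (p) is {1}, and the enlarged system has no common solution — adjoining p is inconsistent.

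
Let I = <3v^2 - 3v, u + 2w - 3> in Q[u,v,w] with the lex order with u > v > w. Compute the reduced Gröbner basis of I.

Buchberger's algorithm terminates because the ascending chain of leading-term ideals stabilizes.

f_1 = 3v^2 - 3v, LT = v^2.
f_2 = u + 2w - 3, LT = u.

The S-polynomials (S(f_1,f_2)) all reduce to 0 modulo the current basis, so we have a Gröbner basis.

G = {u + 2w - 3, v^2 - v}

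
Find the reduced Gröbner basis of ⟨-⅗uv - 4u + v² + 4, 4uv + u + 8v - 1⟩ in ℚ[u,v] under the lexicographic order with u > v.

G = {u - 20/77v² - 24/77v - 1, v³ + 29/20v² + 237/20v}

f_1 = -⅗uv - 4u + v² + 4, LT = uv.
f_2 = 4uv + u + 8v - 1, LT = uv.

S(f_1,f_2): lcm = uv. S = 77/12u - 5/3v² - 2v - 77/12.
  leading term u: no divisor's leading term divides it; move 77/12u to the remainder.
  leading term v²: no divisor's leading term divides it; move -5/3v² to the remainder.
  leading term v: no divisor's leading term divides it; move -2v to the remainder.
  leading term 1: no divisor's leading term divides it; move -77/12 to the remainder.
  remainder 77/12u - 5/3v² - 2v - 77/12 ≠ 0; add g_3 = 77/12u - 5/3v² - 2v - 77/12 to the basis.

S(f_1,g_3): lcm = uv. S = 20/3u + 20/77v³ - 313/231v² + v - 20/3.
  leading term u: subtract (80/77)·g_3 from 20/3u + 20/77v³ - 313/231v² + v - 20/3 → 20/77v³ + 29/77v² + 237/77v
  leading term v³: no divisor's leading term divides it; move 20/77v³ to the remainder.
  leading term v²: no divisor's leading term divides it; move 29/77v² to the remainder.
  leading term v: no divisor's leading term divides it; move 237/77v to the remainder.
  remainder 20/77v³ + 29/77v² + 237/77v ≠ 0; add g_4 = 20/77v³ + 29/77v² + 237/77v to the basis.

The other S-polynomials (S(f_2,g_3), S(f_1,g_4), S(f_2,g_4), S(g_3,g_4)) all reduce to 0 modulo the current basis, so we have a Gröbner basis.
Inter-reduce: drop elements whose leading term is divisible by another's, tail-reduce, and make monic.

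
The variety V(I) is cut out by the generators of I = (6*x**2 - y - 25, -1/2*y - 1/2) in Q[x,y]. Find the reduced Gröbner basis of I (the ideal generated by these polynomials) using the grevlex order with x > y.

G = {x**2 - 4, y + 1}

f_1 = 6*x**2 - y - 25, LT = x**2.
f_2 = -1/2*y - 1/2, LT = y.

S(f_1,f_2): leading monomials are coprime, so the S-polynomial reduces to 0 (Buchberger's first criterion).
Every S-polynomial of the final basis reduces to 0, so we have a Gröbner basis.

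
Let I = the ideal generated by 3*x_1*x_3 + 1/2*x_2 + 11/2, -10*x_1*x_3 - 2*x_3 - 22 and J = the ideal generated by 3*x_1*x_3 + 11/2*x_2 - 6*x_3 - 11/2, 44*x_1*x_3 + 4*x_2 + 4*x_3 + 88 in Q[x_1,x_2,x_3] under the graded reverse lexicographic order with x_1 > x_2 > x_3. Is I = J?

For a fixed monomial order, each ideal has a unique reduced Gröbner basis; comparing bases decides equality.
Buchberger on the first generating set:
f_1 = 3*x_1*x_3 + 1/2*x_2 + 11/2, LT = x_1*x_3.
f_2 = -10*x_1*x_3 - 2*x_3 - 22, LT = x_1*x_3.

S(f_1,f_2): lcm = x_1*x_3. S = 1/6*x_2 - 1/5*x_3 - 11/30.
  leading term x_2: no divisor's leading term divides it; move 1/6*x_2 to the remainder.
  leading term x_3: no divisor's leading term divides it; move -1/5*x_3 to the remainder.
  leading term 1: no divisor's leading term divides it; move -11/30 to the remainder.
  remainder 1/6*x_2 - 1/5*x_3 - 11/30 ≠ 0; add g_3 = 1/6*x_2 - 1/5*x_3 - 11/30 to the basis.

The other S-polynomials (S(f_1,g_3), S(f_2,g_3)) all reduce to 0 modulo the current basis, so we have a Gröbner basis.
Inter-reduce: drop elements whose leading term is divisible by another's, tail-reduce, and make monic.
Reduced Gröbner basis: {x_1*x_3 + 1/5*x_3 + 11/5, x_2 - 6/5*x_3 - 11/5}.

Buchberger on the second generating set:
h_1 = 3*x_1*x_3 + 11/2*x_2 - 6*x_3 - 11/2, LT = x_1*x_3.
h_2 = 44*x_1*x_3 + 4*x_2 + 4*x_3 + 88, LT = x_1*x_3.

S(h_1,h_2): lcm = x_1*x_3. S = 115/66*x_2 - 23/11*x_3 - 23/6.
  leading term x_2: no divisor's leading term divides it; move 115/66*x_2 to the remainder.
  leading term x_3: no divisor's leading term divides it; move -23/11*x_3 to the remainder.
  leading term 1: no divisor's leading term divides it; move -23/6 to the remainder.
  remainder 115/66*x_2 - 23/11*x_3 - 23/6 ≠ 0; add k_3 = 115/66*x_2 - 23/11*x_3 - 23/6 to the basis.

The other S-polynomials (S(h_1,k_3), S(h_2,k_3)) all reduce to 0 modulo the current basis, so we have a Gröbner basis.
Inter-reduce: drop elements whose leading term is divisible by another's, tail-reduce, and make monic.
Reduced Gröbner basis: {x_1*x_3 + 1/5*x_3 + 11/5, x_2 - 6/5*x_3 - 11/5}.

Same reduced basis, so the two generating sets span the same ideal.

Yes, the ideals are equal.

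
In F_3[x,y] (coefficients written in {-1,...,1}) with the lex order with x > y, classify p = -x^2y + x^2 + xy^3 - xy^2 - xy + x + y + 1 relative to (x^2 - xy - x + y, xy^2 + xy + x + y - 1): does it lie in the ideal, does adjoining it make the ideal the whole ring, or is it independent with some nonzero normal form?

-x^2y + x^2 + xy^3 - xy^2 - xy + x + y + 1 is independent of I; its normal form modulo I is y^3 - y^2 - y.

First compute the reduced Gröbner basis of I by Buchberger's algorithm.
f_1 = x^2 - xy - x + y, LT = x^2.
f_2 = xy^2 + xy + x + y - 1, LT = xy^2.

S(f_1,f_2): lcm = x^2y^2. S = -x^2y - x^2 - xy^3 - xy^2 - xy + x + y^3.
  leading term x^2y: subtract (-y)·f_1 from -x^2y - x^2 - xy^3 - xy^2 - xy + x + y^3 → -x^2 - xy^3 + xy^2 + xy + x + y^3 + y^2
  leading term x^2: subtract (-1)·f_1 from -x^2 - xy^3 + xy^2 + xy + x + y^3 + y^2 → -xy^3 + xy^2 + y^3 + y^2 + y
  leading term xy^3: subtract (-y)·f_2 from -xy^3 + xy^2 + y^3 + y^2 + y → -xy^2 + xy + y^3 - y^2
  leading term xy^2: subtract (-1)·f_2 from -xy^2 + xy + y^3 - y^2 → -xy + x + y^3 - y^2 + y - 1
  leading term xy: no divisor's leading term divides it; move -xy to the remainder.
  leading term x: no divisor's leading term divides it; move x to the remainder.
  leading term y^3: no divisor's leading term divides it; move y^3 to the remainder.
  leading term y^2: no divisor's leading term divides it; move -y^2 to the remainder.
  leading term y: no divisor's leading term divides it; move y to the remainder.
  leading term 1: no divisor's leading term divides it; move -1 to the remainder.
  remainder -xy + x + y^3 - y^2 + y - 1 ≠ 0; add h_3 = -xy + x + y^3 - y^2 + y - 1 to the basis.

S(f_2,h_3): lcm = xy^2. S = -xy + x + y^4 - y^3 + y^2 - 1.
  leading term xy: subtract (1)·h_3 from -xy + x + y^4 - y^3 + y^2 - 1 → y^4 + y^3 - y^2 - y
  leading term y^4: no divisor's leading term divides it; move y^4 to the remainder.
  leading term y^3: no divisor's leading term divides it; move y^3 to the remainder.
  leading term y^2: no divisor's leading term divides it; move -y^2 to the remainder.
  leading term y: no divisor's leading term divides it; move -y to the remainder.
  remainder y^4 + y^3 - y^2 - y ≠ 0; add h_4 = y^4 + y^3 - y^2 - y to the basis.

The other S-polynomials (S(f_1,h_3), S(f_1,h_4), S(f_2,h_4), S(h_3,h_4)) all reduce to 0 modulo the current basis, so we have a Gröbner basis.
Inter-reduce: drop elements whose leading term is divisible by another's, tail-reduce, and make monic.
Reduced Gröbner basis: {x^2 + x - y^3 + y^2 + 1, xy - x - y^3 + y^2 - y + 1, y^4 + y^3 - y^2 - y}.
Label its elements g_1 = x^2 + x - y^3 + y^2 + 1, g_2 = xy - x - y^3 + y^2 - y + 1, g_3 = y^4 + y^3 - y^2 - y.

Reduce p = -x^2y + x^2 + xy^3 - xy^2 - xy + x + y + 1 modulo G:
  leading term x^2y: subtract (-y)·g_1 from -x^2y + x^2 + xy^3 - xy^2 - xy + x + y + 1 → x^2 + xy^3 - xy^2 + x - y^4 + y^3 - y + 1
  leading term x^2: subtract (1)·g_1 from x^2 + xy^3 - xy^2 + x - y^4 + y^3 - y + 1 → xy^3 - xy^2 - y^4 - y^3 - y^2 - y
  leading term xy^3: subtract (y^2)·g_2 from xy^3 - xy^2 - y^4 - y^3 - y^2 - y → y^5 + y^4 + y^2 - y
  leading term y^5: subtract (y)·g_3 from y^5 + y^4 + y^2 - y → y^3 - y^2 - y
  leading term y^3: no divisor's leading term divides it; move y^3 to the remainder.
  leading term y^2: no divisor's leading term divides it; move -y^2 to the remainder.
  leading term y: no divisor's leading term divides it; move -y to the remainder.
  normal form = y^3 - y^2 - y.
The normal form is nonzero, so p ∉ I. Since p minus its normal form lies in I, I + (p) = I + (r) where r = y^3 - y^2 - y; decide whether this ideal is the whole ring.
Run Buchberger on G together with r (pairs among the g_i already reduce to 0 since G is a Gröbner basis):
g_1 = x^2 + x - y^3 + y^2 + 1, LT = x^2.
g_2 = xy - x - y^3 + y^2 - y + 1, LT = xy.
g_3 = y^4 + y^3 - y^2 - y, LT = y^4.
r = y^3 - y^2 - y, LT = y^3.

S(g_2,r): lcm = xy^3. S = xy - y^5 + y^4 - y^3 + y^2.
  leading term xy: subtract (1)·g_2 from xy - y^5 + y^4 - y^3 + y^2 → x - y^5 + y^4 + y - 1
  leading term x: no divisor's leading term divides it; move x to the remainder.
  leading term y^5: subtract (-y)·g_3 from -y^5 + y^4 + y - 1 → -y^4 - y^3 - y^2 + y - 1
  leading term y^4: subtract (-1)·g_3 from -y^4 - y^3 - y^2 + y - 1 → y^2 - 1
  leading term y^2: no divisor's leading term divides it; move y^2 to the remainder.
  leading term 1: no divisor's leading term divides it; move -1 to the remainder.
  remainder x + y^2 - 1 ≠ 0; add m_5 = x + y^2 - 1 to the basis.

S(g_3,r): lcm = y^4. S = -y^3 - y.
  leading term y^3: subtract (-1)·r from -y^3 - y → -y^2 + y
  leading term y^2: no divisor's leading term divides it; move -y^2 to the remainder.
  leading term y: no divisor's leading term divides it; move y to the remainder.
  remainder -y^2 + y ≠ 0; add m_6 = -y^2 + y to the basis.

S(g_1,m_5): lcm = x^2. S = -xy^2 - x - y^3 + y^2 + 1.
  leading term xy^2: subtract (-y)·g_2 from -xy^2 - x - y^3 + y^2 + 1 → -xy - x - y^4 + y + 1
  leading term xy: subtract (-1)·g_2 from -xy - x - y^4 + y + 1 → x - y^4 - y^3 + y^2 - 1
  leading term x: subtract (1)·m_5 from x - y^4 - y^3 + y^2 - 1 → -y^4 - y^3
  leading term y^4: subtract (-1)·g_3 from -y^4 - y^3 → -y^2 - y
  leading term y^2: subtract (1)·m_6 from -y^2 - y → y
  leading term y: no divisor's leading term divides it; move y to the remainder.
  remainder y ≠ 0; add m_7 = y to the basis.

The other S-polynomials (S(g_1,g_2), S(g_1,g_3), S(g_1,r), S(g_2,g_3), S(g_2,m_5), S(g_3,m_5), S(r,m_5), S(g_1,m_6), S(g_2,m_6), S(g_3,m_6), S(r,m_6), S(m_5,m_6), S(g_1,m_7), S(g_2,m_7), S(g_3,m_7), S(r,m_7), S(m_5,m_7), S(m_6,m_7)) all reduce to 0 modulo the current basis, so we have a Gröbner basis.
Inter-reduce: drop elements whose leading term is divisible by another's, tail-reduce, and make monic.
Reduced Gröbner basis: {x - 1, y}.
The reduced Gröbner basis of I + (p) is {x - 1, y} ≠ {1}, a proper ideal, so the enlarged system stays consistent: p is independent of I, with normal form y^3 - y^2 - y.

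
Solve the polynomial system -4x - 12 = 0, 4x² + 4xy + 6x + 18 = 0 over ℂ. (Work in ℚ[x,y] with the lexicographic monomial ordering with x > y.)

Compute a lex Gröbner basis by Buchberger's algorithm.
f_1 = -4x - 12, LT = x.
f_2 = 4x² + 4xy + 6x + 18, LT = x².

S(f_1,f_2): lcm = x². S = -xy + 3/2x - 9/2.
  leading term xy: subtract (¼y)·f_1 from -xy + 3/2x - 9/2 → 3/2x + 3y - 9/2
  leading term x: subtract (-⅜)·f_1 from 3/2x + 3y - 9/2 → 3y - 9
  leading term y: no divisor's leading term divides it; move 3y to the remainder.
  leading term 1: no divisor's leading term divides it; move -9 to the remainder.
  remainder 3y - 9 ≠ 0; add h_3 = 3y - 9 to the basis.

S(f_1,h_3): leading monomials are coprime, so the S-polynomial reduces to 0 (Buchberger's first criterion).
S(f_2,h_3): leading monomials are coprime, so the S-polynomial reduces to 0 (Buchberger's first criterion).
Every S-polynomial of the final basis reduces to 0, so we have a Gröbner basis.
Inter-reduce: drop elements whose leading term is divisible by another's, tail-reduce, and make monic.
Reduced Gröbner basis: {x + 3, y - 3}.

Elimination: the polynomial y - 3 lies in the elimination ideal for y, so y ∈ {3}. For each such y, the remaining basis elements (now univariate) give the rest of the solution.
  y = 3: the earlier basis element becomes x + 3 = 0, giving x = -3 — point (-3, 3).
Each listed point satisfies every original equation (direct substitution).

{(-3, 3)}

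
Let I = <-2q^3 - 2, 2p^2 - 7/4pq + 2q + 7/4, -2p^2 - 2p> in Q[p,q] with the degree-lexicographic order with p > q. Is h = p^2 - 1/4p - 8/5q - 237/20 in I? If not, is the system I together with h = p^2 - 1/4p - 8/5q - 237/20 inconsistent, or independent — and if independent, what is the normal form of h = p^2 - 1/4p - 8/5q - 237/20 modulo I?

First compute the reduced Gröbner basis of I by Buchberger's algorithm.
f_1 = -2q^3 - 2, LT = q^3.
f_2 = 2p^2 - 7/4pq + 2q + 7/4, LT = p^2.
f_3 = -2p^2 - 2p, LT = p^2.

S(f_2,f_3): lcm = p^2. S = -7/8pq - p + q + 7/8.
  reduce S modulo (f_1, f_2, f_3):
  remainder -7/8pq - p + q + 7/8 ≠ 0; add k_4 = -7/8pq - p + q + 7/8 to the basis.

S(f_1,k_4): lcm = pq^3. S = -8/7pq^2 + 8/7q^3 + q^2 + p.
  reduce S modulo (f_1, f_2, f_3, k_4):
  remainder -15/49q^2 - 169/343p + 120/343q + 8/49 ≠ 0; add k_5 = -15/49q^2 - 169/343p + 120/343q + 8/49 to the basis.

S(f_2,k_4): lcm = p^2q. S = -7/8pq^2 - 8/7p^2 + 8/7pq + q^2 + p + 7/8q.
  reduce S modulo (f_1, f_2, f_3, k_4, k_5):
  remainder -15/49p + 120/49q + 15/7 ≠ 0; add k_6 = -15/49p + 120/49q + 15/7 to the basis.

S(k_4,k_5): lcm = pq^2. S = -169/105p^2 + 16/7pq - 8/7q^2 + 8/15p - q.
  reduce S modulo (f_1, f_2, f_3, k_4, k_5, k_6):
  remainder 169/15q + 169/15 ≠ 0; add k_7 = 169/15q + 169/15 to the basis.

The other S-polynomials (S(f_1,f_2), S(f_1,f_3), S(f_3,k_4), S(f_1,k_5), S(f_2,k_5), S(f_3,k_5), S(f_1,k_6), S(f_2,k_6), S(f_3,k_6), S(k_4,k_6), S(k_5,k_6), S(f_1,k_7), S(f_2,k_7), S(f_3,k_7), S(k_4,k_7), S(k_5,k_7), S(k_6,k_7)) all reduce to 0 modulo the current basis, so we have a Gröbner basis.
Inter-reduce: drop elements whose leading term is divisible by another's, tail-reduce, and make monic.
Reduced Gröbner basis: {p + 1, q + 1}.
Label its elements g_1 = p + 1, g_2 = q + 1.

Reduce h = p^2 - 1/4p - 8/5q - 237/20 modulo G:
  leading term p^2: subtract (p)·g_1 from p^2 - 1/4p - 8/5q - 237/20 → -5/4p - 8/5q - 237/20
  leading term p: subtract (-5/4)·g_1 from -5/4p - 8/5q - 237/20 → -8/5q - 53/5
  leading term q: subtract (-8/5)·g_2 from -8/5q - 53/5 → -9
  leading term 1: no divisor's leading term divides it; move -9 to the remainder.
  normal form = -9.
The normal form is nonzero, so h ∉ I. Since h minus its normal form lies in I, I + (h) = I + (r) where r = -9; decide whether this ideal is the whole ring.
Here r = -9 is a nonzero constant, hence a unit: 1 ∈ I + (h), the Gröbner basis of I + (h) is {1}, and the enlarged system has no common solution — adjoining h is inconsistent.

The remainder on division by a Gröbner basis is unique — it is the normal form.

Adjoining p^2 - 1/4p - 8/5q - 237/20 makes the ideal the whole ring: the system is inconsistent.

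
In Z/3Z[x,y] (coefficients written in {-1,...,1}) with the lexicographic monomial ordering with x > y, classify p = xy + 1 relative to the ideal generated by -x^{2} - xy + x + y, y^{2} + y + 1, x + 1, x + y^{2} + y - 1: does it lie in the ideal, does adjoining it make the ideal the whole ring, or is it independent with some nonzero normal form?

xy + 1 lies in I (it reduces to 0).

First compute the reduced Gröbner basis of I by Buchberger's algorithm.
f_1 = -x^{2} - xy + x + y, LT = x^{2}.
f_2 = y^{2} + y + 1, LT = y^{2}.
f_3 = x + 1, LT = x.
f_4 = x + y^{2} + y - 1, LT = x.

S(f_1,f_3): lcm = x^{2}. S = xy + x - y.
  leading term xy: subtract (y)·f_3 from xy + x - y → x + y
  leading term x: subtract (1)·f_3 from x + y → y - 1
  leading term y: no divisor's leading term divides it; move y to the remainder.
  leading term 1: no divisor's leading term divides it; move -1 to the remainder.
  remainder y - 1 ≠ 0; add h_5 = y - 1 to the basis.

The other S-polynomials (S(f_1,f_2), S(f_1,f_4), S(f_2,f_3), S(f_2,f_4), S(f_3,f_4), S(f_1,h_5), S(f_2,h_5), S(f_3,h_5), S(f_4,h_5)) all reduce to 0 modulo the current basis, so we have a Gröbner basis.
Inter-reduce: drop elements whose leading term is divisible by another's, tail-reduce, and make monic.
Reduced Gröbner basis: {x + 1, y - 1}.
Label its elements g_1 = x + 1, g_2 = y - 1.

Reduce p = xy + 1 modulo G:
  leading term xy: subtract (y)·g_1 from xy + 1 → -y + 1
  leading term y: subtract (-1)·g_2 from -y + 1 → 0
  normal form = 0.
Since the normal form is 0, p ∈ I.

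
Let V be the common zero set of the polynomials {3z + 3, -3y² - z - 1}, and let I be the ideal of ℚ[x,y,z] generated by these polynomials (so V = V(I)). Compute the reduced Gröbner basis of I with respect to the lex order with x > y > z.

G = {y², z + 1}

f_1 = 3z + 3, LT = z.
f_2 = -3y² - z - 1, LT = y².

The S-polynomials (S(f_1,f_2)) all reduce to 0 modulo the current basis, so we have a Gröbner basis.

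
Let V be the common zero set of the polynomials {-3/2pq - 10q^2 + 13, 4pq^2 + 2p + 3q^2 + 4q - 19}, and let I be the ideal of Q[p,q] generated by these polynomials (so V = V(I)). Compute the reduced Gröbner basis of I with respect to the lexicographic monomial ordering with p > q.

f_1 = -3/2pq - 10q^2 + 13, LT = pq.
f_2 = 4pq^2 + 2p + 3q^2 + 4q - 19, LT = pq^2.

S(f_1,f_2): lcm = pq^2. S = -1/2p + 20/3q^3 - 3/4q^2 - 29/3q + 19/4.
  reduce S modulo (f_1, f_2):
  remainder -1/2p + 20/3q^3 - 3/4q^2 - 29/3q + 19/4 ≠ 0; add g_3 = -1/2p + 20/3q^3 - 3/4q^2 - 29/3q + 19/4 to the basis.

S(f_1,g_3): lcm = pq. S = 40/3q^4 - 3/2q^3 - 38/3q^2 + 19/2q - 26/3.
  reduce S modulo (f_1, f_2, g_3):
  remainder 40/3q^4 - 3/2q^3 - 38/3q^2 + 19/2q - 26/3 ≠ 0; add g_4 = 40/3q^4 - 3/2q^3 - 38/3q^2 + 19/2q - 26/3 to the basis.

The other S-polynomials (S(f_2,g_3), S(f_1,g_4), S(f_2,g_4), S(g_3,g_4)) all reduce to 0 modulo the current basis, so we have a Gröbner basis.
Inter-reduce: drop elements whose leading term is divisible by another's, tail-reduce, and make monic.

G = {p - 40/3q^3 + 3/2q^2 + 58/3q - 19/2, q^4 - 9/80q^3 - 19/20q^2 + 57/80q - 13/20}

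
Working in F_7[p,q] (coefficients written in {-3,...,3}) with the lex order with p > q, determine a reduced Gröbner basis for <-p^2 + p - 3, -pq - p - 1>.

G = {p - 3q + 3, q^2 - 3}

f_1 = -p^2 + p - 3, LT = p^2.
f_2 = -pq - p - 1, LT = pq.

S(f_1,f_2): lcm = p^2q. S = -p^2 - pq - p + 3q.
  leading term p^2: subtract (1)·f_1 from -p^2 - pq - p + 3q → -pq - 2p + 3q + 3
  leading term pq: subtract (1)·f_2 from -pq - 2p + 3q + 3 → -p + 3q - 3
  leading term p: no divisor's leading term divides it; move -p to the remainder.
  leading term q: no divisor's leading term divides it; move 3q to the remainder.
  leading term 1: no divisor's leading term divides it; move -3 to the remainder.
  remainder -p + 3q - 3 ≠ 0; add g_3 = -p + 3q - 3 to the basis.

S(f_2,g_3): lcm = pq. S = p + 3q^2 - 3q + 1.
  leading term p: subtract (-1)·g_3 from p + 3q^2 - 3q + 1 → 3q^2 - 2
  leading term q^2: no divisor's leading term divides it; move 3q^2 to the remainder.
  leading term 1: no divisor's leading term divides it; move -2 to the remainder.
  remainder 3q^2 - 2 ≠ 0; add g_4 = 3q^2 - 2 to the basis.

The other S-polynomials (S(f_1,g_3), S(f_1,g_4), S(f_2,g_4), S(g_3,g_4)) all reduce to 0 modulo the current basis, so we have a Gröbner basis.
Inter-reduce: drop elements whose leading term is divisible by another's, tail-reduce, and make monic.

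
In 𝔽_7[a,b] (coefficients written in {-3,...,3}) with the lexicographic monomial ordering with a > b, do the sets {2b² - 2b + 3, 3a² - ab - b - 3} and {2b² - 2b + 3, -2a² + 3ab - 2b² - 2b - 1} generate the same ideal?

Yes, the ideals are equal.

Since reduced Gröbner bases are canonical representatives of ideals under a given ordering, it suffices to compute and compare them.
Buchberger on the first generating set:
f_1 = 2b² - 2b + 3, LT = b².
f_2 = 3a² - ab - b - 3, LT = a².

The S-polynomials (S(f_1,f_2)) all reduce to 0 modulo the current basis, so we have a Gröbner basis.
Inter-reduce: drop elements whose leading term is divisible by another's, tail-reduce, and make monic.
Reduced Gröbner basis: {a² + 2ab + 2b - 1, b² - b - 2}.

Buchberger on the second generating set:
h_1 = 2b² - 2b + 3, LT = b².
h_2 = -2a² + 3ab - 2b² - 2b - 1, LT = a².

The S-polynomials (S(h_1,h_2)) all reduce to 0 modulo the current basis, so we have a Gröbner basis.
Inter-reduce: drop elements whose leading term is divisible by another's, tail-reduce, and make monic.
Reduced Gröbner basis: {a² + 2ab + 2b - 1, b² - b - 2}.

Same reduced basis, so the two generating sets span the same ideal.
The choice of monomial ordering does not affect the verdict — as long as both bases are computed under the same ordering, their equality decides ideal equality.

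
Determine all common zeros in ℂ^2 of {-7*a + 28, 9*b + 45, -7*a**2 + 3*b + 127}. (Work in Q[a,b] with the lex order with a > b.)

Compute a lex Gröbner basis by Buchberger's algorithm.
f_1 = -7*a + 28, LT = a.
f_2 = 9*b + 45, LT = b.
f_3 = -7*a**2 + 3*b + 127, LT = a**2.

S(f_1,f_2): leading monomials are coprime, so the S-polynomial reduces to 0 (Buchberger's first criterion).
S(f_1,f_3): lcm = a**2. S = -4*a + 3/7*b + 127/7.
  leading term a: subtract (4/7)·f_1 from -4*a + 3/7*b + 127/7 → 3/7*b + 15/7
  leading term b: subtract (1/21)·f_2 from 3/7*b + 15/7 → 0
  remainder 0.

S(f_2,f_3): leading monomials are coprime, so the S-polynomial reduces to 0 (Buchberger's first criterion).
Every S-polynomial of the final basis reduces to 0, so we have a Gröbner basis.
Inter-reduce: drop elements whose leading term is divisible by another's, tail-reduce, and make monic.
Reduced Gröbner basis: {a - 4, b + 5}.

From the last basis element, b + 5 = 0, so b takes values in {-5}. Each choice, substituted upward through the basis, yields the corresponding point(s) of the solution set.
  b = -5: the earlier basis element becomes a - 4 = 0, giving a = 4 — point (4, -5).

{(4, -5)}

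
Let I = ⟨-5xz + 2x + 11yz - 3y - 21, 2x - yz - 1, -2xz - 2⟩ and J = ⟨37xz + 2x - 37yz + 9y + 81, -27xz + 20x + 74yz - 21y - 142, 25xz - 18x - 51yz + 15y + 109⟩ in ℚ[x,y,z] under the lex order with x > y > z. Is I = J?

Yes, the ideals are equal.

Equality of ideals is decidable: compute both reduced Gröbner bases (unique for the ordering) and check whether they agree.
Buchberger on the first generating set:
f_1 = -5xz + 2x + 11yz - 3y - 21, LT = xz.
f_2 = 2x - yz - 1, LT = x.
f_3 = -2xz - 2, LT = xz.

S(f_1,f_2): lcm = xz. S = -⅖x + ½yz² - 11/5yz + ⅗y + ½z + 21/5.
  reduce S modulo (f_1, f_2, f_3):
  remainder ½yz² - 12/5yz + ⅗y + ½z + 4 ≠ 0; add g_4 = ½yz² - 12/5yz + ⅗y + ½z + 4 to the basis.

S(f_1,f_3): lcm = xz. S = -⅖x - 11/5yz + ⅗y + 16/5.
  reduce S modulo (f_1, f_2, f_3, g_4):
  remainder -12/5yz + ⅗y + 3 ≠ 0; add g_5 = -12/5yz + ⅗y + 3 to the basis.

S(f_3,g_4): lcm = xyz². S = 24/5xyz - 6/5xy - xz - 8x + yz.
  reduce S modulo (f_1, f_2, f_3, g_4, g_5):
  remainder -3/20y² - 69/10y - 27/4 ≠ 0; add g_6 = -3/20y² - 69/10y - 27/4 to the basis.

S(g_4,g_5): lcm = yz². S = -91/20yz + 6/5y + 9/4z + 8.
  reduce S modulo (f_1, f_2, f_3, g_4, g_5, g_6):
  remainder 1/16y + 9/4z + 37/16 ≠ 0; add g_7 = 1/16y + 9/4z + 37/16 to the basis.

S(g_4,g_6): lcm = y²z². S = -24/5y²z + 6/5y² - 46yz² + yz + 8y - 45z².
  reduce S modulo (f_1, f_2, f_3, g_4, g_5, g_6, g_7):
  remainder -45z² - 35z + 10 ≠ 0; add g_8 = -45z² - 35z + 10 to the basis.

The other S-polynomials (S(f_2,f_3), S(f_1,g_4), S(f_2,g_4), S(f_1,g_5), S(f_2,g_5), S(f_3,g_5), S(f_1,g_6), S(f_2,g_6), S(f_3,g_6), S(g_5,g_6), S(f_1,g_7), S(f_2,g_7), S(f_3,g_7), S(g_4,g_7), S(g_5,g_7), S(g_6,g_7), S(f_1,g_8), S(f_2,g_8), S(f_3,g_8), S(g_4,g_8), S(g_5,g_8), S(g_6,g_8), S(g_7,g_8)) all reduce to 0 modulo the current basis, so we have a Gröbner basis.
Inter-reduce: drop elements whose leading term is divisible by another's, tail-reduce, and make monic.
Reduced Gröbner basis: {x + 9/2z + 7/2, y + 36z + 37, z² + 7/9z - 2/9}.

Buchberger on the second generating set:
h_1 = 37xz + 2x - 37yz + 9y + 81, LT = xz.
h_2 = -27xz + 20x + 74yz - 21y - 142, LT = xz.
h_3 = 25xz - 18x - 51yz + 15y + 109, LT = xz.

S(h_1,h_2): lcm = xz. S = 794/999x + 47/27yz - 178/333y - 3067/999.
  reduce S modulo (h_1, h_2, h_3):
  remainder 794/999x + 47/27yz - 178/333y - 3067/999 ≠ 0; add k_4 = 794/999x + 47/27yz - 178/333y - 3067/999 to the basis.

S(h_1,h_3): lcm = xz. S = 716/925x + 26/25yz - 66/185y - 2008/925.
  reduce S modulo (h_1, h_2, h_3, k_4):
  remainder -6504/9925yz + 1626/9925y + 1626/1985 ≠ 0; add k_5 = -6504/9925yz + 1626/9925y + 1626/1985 to the basis.

S(h_1,k_4): lcm = xz. S = 2/37x - 1739/794yz² - 130/397yz + 9/37y + 3067/794z + 81/37.
  reduce S modulo (h_1, h_2, h_3, k_4, k_5):
  remainder 1/32y + 9/8z + 37/32 ≠ 0; add k_6 = 1/32y + 9/8z + 37/32 to the basis.

S(k_5,k_6): lcm = yz. S = -¼y - 36z² - 37z - 5/4.
  reduce S modulo (h_1, h_2, h_3, k_4, k_5, k_6):
  remainder -36z² - 28z + 8 ≠ 0; add k_7 = -36z² - 28z + 8 to the basis.

The other S-polynomials (S(h_2,h_3), S(h_2,k_4), S(h_3,k_4), S(h_1,k_5), S(h_2,k_5), S(h_3,k_5), S(k_4,k_5), S(h_1,k_6), S(h_2,k_6), S(h_3,k_6), S(k_4,k_6), S(h_1,k_7), S(h_2,k_7), S(h_3,k_7), S(k_4,k_7), S(k_5,k_7), S(k_6,k_7)) all reduce to 0 modulo the current basis, so we have a Gröbner basis.
Inter-reduce: drop elements whose leading term is divisible by another's, tail-reduce, and make monic.
Reduced Gröbner basis: {x + 9/2z + 7/2, y + 36z + 37, z² + 7/9z - 2/9}.

Same reduced basis, so the two generating sets span the same ideal.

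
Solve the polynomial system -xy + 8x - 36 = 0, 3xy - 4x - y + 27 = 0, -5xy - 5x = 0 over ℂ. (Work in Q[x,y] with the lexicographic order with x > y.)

Compute a lex Gröbner basis by Buchberger's algorithm.
f_1 = -xy + 8x - 36, LT = xy.
f_2 = 3xy - 4x - y + 27, LT = xy.
f_3 = -5xy - 5x, LT = xy.

S(f_1,f_2): lcm = xy. S = -20/3x + 1/3y + 27.
  leading term x: no divisor's leading term divides it; move -20/3x to the remainder.
  leading term y: no divisor's leading term divides it; move 1/3y to the remainder.
  leading term 1: no divisor's leading term divides it; move 27 to the remainder.
  remainder -20/3x + 1/3y + 27 ≠ 0; add h_4 = -20/3x + 1/3y + 27 to the basis.

S(f_1,f_3): lcm = xy. S = -9x + 36.
  leading term x: subtract (27/20)·h_4 from -9x + 36 → -9/20y - 9/20
  leading term y: no divisor's leading term divides it; move -9/20y to the remainder.
  leading term 1: no divisor's leading term divides it; move -9/20 to the remainder.
  remainder -9/20y - 9/20 ≠ 0; add h_5 = -9/20y - 9/20 to the basis.

The other S-polynomials (S(f_2,f_3), S(f_1,h_4), S(f_2,h_4), S(f_3,h_4), S(f_1,h_5), S(f_2,h_5), S(f_3,h_5), S(h_4,h_5)) all reduce to 0 modulo the current basis, so we have a Gröbner basis.
Inter-reduce: drop elements whose leading term is divisible by another's, tail-reduce, and make monic.
Reduced Gröbner basis: {x - 4, y + 1}.

From the last basis element, y + 1 = 0, so y takes values in {-1}. Each choice, substituted upward through the basis, yields the corresponding point(s) of the solution set.
  y = -1: the earlier basis element becomes x - 4 = 0, giving x = 4 — point (4, -1).

{(4, -1)}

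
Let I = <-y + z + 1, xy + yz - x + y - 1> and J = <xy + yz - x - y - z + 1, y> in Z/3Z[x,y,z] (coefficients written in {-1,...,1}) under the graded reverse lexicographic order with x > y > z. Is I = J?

No, the ideals differ.

Two ideals are equal iff their reduced Gröbner bases coincide (the reduced basis is unique for a fixed ordering).
Buchberger on the first generating set:
f_1 = -y + z + 1, LT = y.
f_2 = xy + yz - x + y - 1, LT = xy.

S(f_1,f_2): lcm = xy. S = -xz - yz - y + 1.
  leading term xz: no divisor's leading term divides it; move -xz to the remainder.
  leading term yz: subtract (z)·f_1 from -yz - y + 1 → -z^2 - y - z + 1
  leading term z^2: no divisor's leading term divides it; move -z^2 to the remainder.
  leading term y: subtract (1)·f_1 from -y - z + 1 → z
  leading term z: no divisor's leading term divides it; move z to the remainder.
  remainder -xz - z^2 + z ≠ 0; add g_3 = -xz - z^2 + z to the basis.

The other S-polynomials (S(f_1,g_3), S(f_2,g_3)) all reduce to 0 modulo the current basis, so we have a Gröbner basis.
Inter-reduce: drop elements whose leading term is divisible by another's, tail-reduce, and make monic.
Reduced Gröbner basis: {xz + z^2 - z, y - z - 1}.

Buchberger on the second generating set:
h_1 = xy + yz - x - y - z + 1, LT = xy.
h_2 = y, LT = y.

S(h_1,h_2): lcm = xy. S = yz - x - y - z + 1.
  leading term yz: subtract (z)·h_2 from yz - x - y - z + 1 → -x - y - z + 1
  leading term x: no divisor's leading term divides it; move -x to the remainder.
  leading term y: subtract (-1)·h_2 from -y - z + 1 → -z + 1
  leading term z: no divisor's leading term divides it; move -z to the remainder.
  leading term 1: no divisor's leading term divides it; move 1 to the remainder.
  remainder -x - z + 1 ≠ 0; add k_3 = -x - z + 1 to the basis.

The other S-polynomials (S(h_1,k_3), S(h_2,k_3)) all reduce to 0 modulo the current basis, so we have a Gröbner basis.
Inter-reduce: drop elements whose leading term is divisible by another's, tail-reduce, and make monic.
Reduced Gröbner basis: {x + z - 1, y}.

Since the reduced bases disagree, the two ideals are not the same.
The same test decides containment: I ⊆ J iff every generator of I reduces to 0 modulo a Gröbner basis of J.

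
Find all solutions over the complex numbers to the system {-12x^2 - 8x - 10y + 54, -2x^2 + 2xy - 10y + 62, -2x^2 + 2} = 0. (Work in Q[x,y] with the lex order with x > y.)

{(-1, 5)}

Compute a lex Gröbner basis by Buchberger's algorithm.
f_1 = -12x^2 - 8x - 10y + 54, LT = x^2.
f_2 = -2x^2 + 2xy - 10y + 62, LT = x^2.
f_3 = -2x^2 + 2, LT = x^2.

S(f_1,f_2): lcm = x^2. S = xy + 2/3x - 25/6y + 53/2.
  leading term xy: no divisor's leading term divides it; move xy to the remainder.
  leading term x: no divisor's leading term divides it; move 2/3x to the remainder.
  leading term y: no divisor's leading term divides it; move -25/6y to the remainder.
  leading term 1: no divisor's leading term divides it; move 53/2 to the remainder.
  remainder xy + 2/3x - 25/6y + 53/2 ≠ 0; add h_4 = xy + 2/3x - 25/6y + 53/2 to the basis.

S(f_1,f_3): lcm = x^2. S = 2/3x + 5/6y - 7/2.
  leading term x: no divisor's leading term divides it; move 2/3x to the remainder.
  leading term y: no divisor's leading term divides it; move 5/6y to the remainder.
  leading term 1: no divisor's leading term divides it; move -7/2 to the remainder.
  remainder 2/3x + 5/6y - 7/2 ≠ 0; add h_5 = 2/3x + 5/6y - 7/2 to the basis.

S(f_2,f_3): lcm = x^2. S = -xy + 5y - 30.
  leading term xy: subtract (-1)·h_4 from -xy + 5y - 30 → 2/3x + 5/6y - 7/2
  leading term x: subtract (1)·h_5 from 2/3x + 5/6y - 7/2 → 0
  remainder 0.

S(f_1,h_4): lcm = x^2y. S = -2/3x^2 + 29/6xy - 53/2x + 5/6y^2 - 9/2y.
  leading term x^2: subtract (1/18)·f_1 from -2/3x^2 + 29/6xy - 53/2x + 5/6y^2 - 9/2y → 29/6xy - 469/18x + 5/6y^2 - 71/18y - 3
  leading term xy: subtract (29/6)·h_4 from 29/6xy - 469/18x + 5/6y^2 - 71/18y - 3 → -527/18x + 5/6y^2 + 583/36y - 1573/12
  leading term x: subtract (-527/12)·h_5 from -527/18x + 5/6y^2 + 583/36y - 1573/12 → 5/6y^2 + 1267/24y - 6835/24
  leading term y^2: no divisor's leading term divides it; move 5/6y^2 to the remainder.
  leading term y: no divisor's leading term divides it; move 1267/24y to the remainder.
  leading term 1: no divisor's leading term divides it; move -6835/24 to the remainder.
  remainder 5/6y^2 + 1267/24y - 6835/24 ≠ 0; add h_6 = 5/6y^2 + 1267/24y - 6835/24 to the basis.

S(f_2,h_4): lcm = x^2y. S = -2/3x^2 - xy^2 + 25/6xy - 53/2x + 5y^2 - 31y.
  leading term x^2: subtract (1/18)·f_1 from -2/3x^2 - xy^2 + 25/6xy - 53/2x + 5y^2 - 31y → -xy^2 + 25/6xy - 469/18x + 5y^2 - 274/9y - 3
  leading term xy^2: subtract (-y)·h_4 from -xy^2 + 25/6xy - 469/18x + 5y^2 - 274/9y - 3 → 29/6xy - 469/18x + 5/6y^2 - 71/18y - 3
  leading term xy: subtract (29/6)·h_4 from 29/6xy - 469/18x + 5/6y^2 - 71/18y - 3 → -527/18x + 5/6y^2 + 583/36y - 1573/12
  leading term x: subtract (-527/12)·h_5 from -527/18x + 5/6y^2 + 583/36y - 1573/12 → 5/6y^2 + 1267/24y - 6835/24
  leading term y^2: subtract (1)·h_6 from 5/6y^2 + 1267/24y - 6835/24 → 0
  remainder 0.

S(f_3,h_4): lcm = x^2y. S = -2/3x^2 + 25/6xy - 53/2x - y.
  leading term x^2: subtract (1/18)·f_1 from -2/3x^2 + 25/6xy - 53/2x - y → 25/6xy - 469/18x - 4/9y - 3
  leading term xy: subtract (25/6)·h_4 from 25/6xy - 469/18x - 4/9y - 3 → -173/6x + 203/12y - 1361/12
  leading term x: subtract (-173/4)·h_5 from -173/6x + 203/12y - 1361/12 → 1271/24y - 6355/24
  leading term y: no divisor's leading term divides it; move 1271/24y to the remainder.
  leading term 1: no divisor's leading term divides it; move -6355/24 to the remainder.
  remainder 1271/24y - 6355/24 ≠ 0; add h_7 = 1271/24y - 6355/24 to the basis.

S(f_1,h_5): lcm = x^2. S = -5/4xy + 71/12x + 5/6y - 9/2.
  leading term xy: subtract (-5/4)·h_4 from -5/4xy + 71/12x + 5/6y - 9/2 → 27/4x - 35/8y + 229/8
  leading term x: subtract (81/8)·h_5 from 27/4x - 35/8y + 229/8 → -205/16y + 1025/16
  leading term y: subtract (-15/62)·h_7 from -205/16y + 1025/16 → 0
  remainder 0.

S(f_2,h_5): lcm = x^2. S = -9/4xy + 21/4x + 5y - 31.
  leading term xy: subtract (-9/4)·h_4 from -9/4xy + 21/4x + 5y - 31 → 27/4x - 35/8y + 229/8
  leading term x: subtract (81/8)·h_5 from 27/4x - 35/8y + 229/8 → -205/16y + 1025/16
  leading term y: subtract (-15/62)·h_7 from -205/16y + 1025/16 → 0
  remainder 0.

S(f_3,h_5): lcm = x^2. S = -5/4xy + 21/4x - 1.
  leading term xy: subtract (-5/4)·h_4 from -5/4xy + 21/4x - 1 → 73/12x - 125/24y + 257/8
  leading term x: subtract (73/8)·h_5 from 73/12x - 125/24y + 257/8 → -205/16y + 1025/16
  leading term y: subtract (-15/62)·h_7 from -205/16y + 1025/16 → 0
  remainder 0.

S(h_4,h_5): lcm = xy. S = 2/3x - 5/4y^2 + 13/12y + 53/2.
  leading term x: subtract (1)·h_5 from 2/3x - 5/4y^2 + 13/12y + 53/2 → -5/4y^2 + 1/4y + 30
  leading term y^2: subtract (-3/2)·h_6 from -5/4y^2 + 1/4y + 30 → 1271/16y - 6355/16
  leading term y: subtract (3/2)·h_7 from 1271/16y - 6355/16 → 0
  remainder 0.

S(f_1,h_6): leading monomials are coprime, so the S-polynomial reduces to 0 (Buchberger's first criterion).
S(f_2,h_6): leading monomials are coprime, so the S-polynomial reduces to 0 (Buchberger's first criterion).
S(f_3,h_6): leading monomials are coprime, so the S-polynomial reduces to 0 (Buchberger's first criterion).
S(h_4,h_6): lcm = xy^2. S = -3761/60xy + 1367/4x - 25/6y^2 + 53/2y.
  leading term xy: subtract (-3761/60)·h_4 from -3761/60xy + 1367/4x - 25/6y^2 + 53/2y → 69037/180x - 25/6y^2 - 16897/72y + 199333/120
  leading term x: subtract (69037/120)·h_5 from 69037/180x - 25/6y^2 - 16897/72y + 199333/120 → -25/6y^2 - 34277/48y + 58795/16
  leading term y^2: subtract (-5)·h_6 from -25/6y^2 - 34277/48y + 58795/16 → -21607/48y + 108035/48
  leading term y: subtract (-17/2)·h_7 from -21607/48y + 108035/48 → 0
  remainder 0.

S(h_5,h_6): leading monomials are coprime, so the S-polynomial reduces to 0 (Buchberger's first criterion).
S(f_1,h_7): leading monomials are coprime, so the S-polynomial reduces to 0 (Buchberger's first criterion).
S(f_2,h_7): leading monomials are coprime, so the S-polynomial reduces to 0 (Buchberger's first criterion).
S(f_3,h_7): leading monomials are coprime, so the S-polynomial reduces to 0 (Buchberger's first criterion).
S(h_4,h_7): lcm = xy. S = 17/3x - 25/6y + 53/2.
  leading term x: subtract (17/2)·h_5 from 17/3x - 25/6y + 53/2 → -45/4y + 225/4
  leading term y: subtract (-270/1271)·h_7 from -45/4y + 225/4 → 0
  remainder 0.

S(h_5,h_7): leading monomials are coprime, so the S-polynomial reduces to 0 (Buchberger's first criterion).
S(h_6,h_7): lcm = y^2. S = 1367/20y - 1367/4.
  leading term y: subtract (8202/6355)·h_7 from 1367/20y - 1367/4 → 0
  remainder 0.

Every S-polynomial of the final basis reduces to 0, so we have a Gröbner basis.
Inter-reduce: drop elements whose leading term is divisible by another's, tail-reduce, and make monic.
Reduced Gröbner basis: {x + 1, y - 5}.

A lex Gröbner basis eliminates variables successively. Here y - 5 depends only on y, with roots {5}; lifting each root through the earlier basis elements recovers the full solutions.
  y = 5: the earlier basis element becomes x + 1 = 0, giving x = -1 — point (-1, 5).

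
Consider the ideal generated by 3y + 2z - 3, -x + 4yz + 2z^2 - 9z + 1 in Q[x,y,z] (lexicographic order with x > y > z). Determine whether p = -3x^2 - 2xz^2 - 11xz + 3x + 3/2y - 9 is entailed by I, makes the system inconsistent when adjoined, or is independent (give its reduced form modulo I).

-3x^2 - 2xz^2 - 11xz + 3x + 3/2y - 9 is independent of I; its normal form modulo I is -8/3z^3 - 20z^2 + 3z - 15/2.

First compute the reduced Gröbner basis of I by Buchberger's algorithm.
f_1 = 3y + 2z - 3, LT = y.
f_2 = -x + 4yz + 2z^2 - 9z + 1, LT = x.

The S-polynomials (S(f_1,f_2)) all reduce to 0 modulo the current basis, so we have a Gröbner basis.
Inter-reduce: drop elements whose leading term is divisible by another's, tail-reduce, and make monic.
Reduced Gröbner basis: {x + 2/3z^2 + 5z - 1, y + 2/3z - 1}.
Label its elements g_1 = x + 2/3z^2 + 5z - 1, g_2 = y + 2/3z - 1.

Reduce p = -3x^2 - 2xz^2 - 11xz + 3x + 3/2y - 9 modulo G:
  leading term x^2: subtract (-3x)·g_1 from -3x^2 - 2xz^2 - 11xz + 3x + 3/2y - 9 → 4xz + 3/2y - 9
  leading term xz: subtract (4z)·g_1 from 4xz + 3/2y - 9 → 3/2y - 8/3z^3 - 20z^2 + 4z - 9
  leading term y: subtract (3/2)·g_2 from 3/2y - 8/3z^3 - 20z^2 + 4z - 9 → -8/3z^3 - 20z^2 + 3z - 15/2
  leading term z^3: no divisor's leading term divides it; move -8/3z^3 to the remainder.
  leading term z^2: no divisor's leading term divides it; move -20z^2 to the remainder.
  leading term z: no divisor's leading term divides it; move 3z to the remainder.
  leading term 1: no divisor's leading term divides it; move -15/2 to the remainder.
  normal form = -8/3z^3 - 20z^2 + 3z - 15/2.
The normal form is nonzero, so p ∉ I. Since p minus its normal form lies in I, I + (p) = I + (r) where r = -8/3z^3 - 20z^2 + 3z - 15/2; decide whether this ideal is the whole ring.
Run Buchberger on G together with r (pairs among the g_i already reduce to 0 since G is a Gröbner basis):
g_1 = x + 2/3z^2 + 5z - 1, LT = x.
g_2 = y + 2/3z - 1, LT = y.
r = -8/3z^3 - 20z^2 + 3z - 15/2, LT = z^3.

The S-polynomials (S(g_1,g_2), S(g_1,r), S(g_2,r)) all reduce to 0 modulo the current basis, so we have a Gröbner basis.
Inter-reduce: drop elements whose leading term is divisible by another's, tail-reduce, and make monic.
Reduced Gröbner basis: {x + 2/3z^2 + 5z - 1, y + 2/3z - 1, z^3 + 15/2z^2 - 9/8z + 45/16}.
The reduced Gröbner basis of I + (p) is {x + 2/3z^2 + 5z - 1, y + 2/3z - 1, z^3 + 15/2z^2 - 9/8z + 45/16} ≠ {1}, a proper ideal, so the enlarged system stays consistent: p is independent of I, with normal form -8/3z^3 - 20z^2 + 3z - 15/2.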